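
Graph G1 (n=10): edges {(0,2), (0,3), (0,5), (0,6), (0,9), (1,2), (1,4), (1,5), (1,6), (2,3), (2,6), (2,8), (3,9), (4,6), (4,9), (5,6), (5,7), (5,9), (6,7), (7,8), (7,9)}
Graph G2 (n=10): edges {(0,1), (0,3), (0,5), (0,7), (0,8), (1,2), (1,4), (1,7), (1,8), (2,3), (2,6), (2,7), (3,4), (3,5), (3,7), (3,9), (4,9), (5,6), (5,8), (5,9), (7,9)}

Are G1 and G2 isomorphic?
Yes, isomorphic

The graphs are isomorphic.
One valid mapping φ: V(G1) → V(G2): 0→0, 1→9, 2→5, 3→8, 4→4, 5→7, 6→3, 7→2, 8→6, 9→1

Verify φ preserves adjacency — for each edge of G1, its image is an edge of G2:
  (0,2) → (φ(0),φ(2)) = (0,5) ∈ E(G2) ✓
  (0,3) → (φ(0),φ(3)) = (0,8) ∈ E(G2) ✓
  (0,5) → (φ(0),φ(5)) = (0,7) ∈ E(G2) ✓
  (0,6) → (φ(0),φ(6)) = (0,3) ∈ E(G2) ✓
  (0,9) → (φ(0),φ(9)) = (0,1) ∈ E(G2) ✓
  (1,2) → (φ(1),φ(2)) = (5,9) ∈ E(G2) ✓
  (1,4) → (φ(1),φ(4)) = (4,9) ∈ E(G2) ✓
  (1,5) → (φ(1),φ(5)) = (7,9) ∈ E(G2) ✓
  (1,6) → (φ(1),φ(6)) = (3,9) ∈ E(G2) ✓
  (2,3) → (φ(2),φ(3)) = (5,8) ∈ E(G2) ✓
  (2,6) → (φ(2),φ(6)) = (3,5) ∈ E(G2) ✓
  (2,8) → (φ(2),φ(8)) = (5,6) ∈ E(G2) ✓
  (3,9) → (φ(3),φ(9)) = (1,8) ∈ E(G2) ✓
  (4,6) → (φ(4),φ(6)) = (3,4) ∈ E(G2) ✓
  (4,9) → (φ(4),φ(9)) = (1,4) ∈ E(G2) ✓
  (5,6) → (φ(5),φ(6)) = (3,7) ∈ E(G2) ✓
  (5,7) → (φ(5),φ(7)) = (2,7) ∈ E(G2) ✓
  (5,9) → (φ(5),φ(9)) = (1,7) ∈ E(G2) ✓
  (6,7) → (φ(6),φ(7)) = (2,3) ∈ E(G2) ✓
  (7,8) → (φ(7),φ(8)) = (2,6) ∈ E(G2) ✓
  (7,9) → (φ(7),φ(9)) = (1,2) ∈ E(G2) ✓
All 21 edges of G1 map to edges of G2, and |E(G1)| = |E(G2)| = 21, so φ is a bijection on edges as well as vertices. Hence G1 ≅ G2.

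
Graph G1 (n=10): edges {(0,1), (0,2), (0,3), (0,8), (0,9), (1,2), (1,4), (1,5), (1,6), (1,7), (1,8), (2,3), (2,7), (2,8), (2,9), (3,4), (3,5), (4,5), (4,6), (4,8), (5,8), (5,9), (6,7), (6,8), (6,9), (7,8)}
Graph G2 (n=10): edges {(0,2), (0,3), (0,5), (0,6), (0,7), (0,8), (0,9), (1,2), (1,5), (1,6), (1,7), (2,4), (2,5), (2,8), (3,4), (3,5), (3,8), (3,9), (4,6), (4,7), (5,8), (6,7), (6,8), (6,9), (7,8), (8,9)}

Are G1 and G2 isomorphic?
Yes, isomorphic

The graphs are isomorphic.
One valid mapping φ: V(G1) → V(G2): 0→7, 1→8, 2→6, 3→1, 4→5, 5→2, 6→3, 7→9, 8→0, 9→4

Verify φ preserves adjacency — for each edge of G1, its image is an edge of G2:
  (0,1) → (φ(0),φ(1)) = (7,8) ∈ E(G2) ✓
  (0,2) → (φ(0),φ(2)) = (6,7) ∈ E(G2) ✓
  (0,3) → (φ(0),φ(3)) = (1,7) ∈ E(G2) ✓
  (0,8) → (φ(0),φ(8)) = (0,7) ∈ E(G2) ✓
  (0,9) → (φ(0),φ(9)) = (4,7) ∈ E(G2) ✓
  (1,2) → (φ(1),φ(2)) = (6,8) ∈ E(G2) ✓
  (1,4) → (φ(1),φ(4)) = (5,8) ∈ E(G2) ✓
  (1,5) → (φ(1),φ(5)) = (2,8) ∈ E(G2) ✓
  (1,6) → (φ(1),φ(6)) = (3,8) ∈ E(G2) ✓
  (1,7) → (φ(1),φ(7)) = (8,9) ∈ E(G2) ✓
  (1,8) → (φ(1),φ(8)) = (0,8) ∈ E(G2) ✓
  (2,3) → (φ(2),φ(3)) = (1,6) ∈ E(G2) ✓
  (2,7) → (φ(2),φ(7)) = (6,9) ∈ E(G2) ✓
  (2,8) → (φ(2),φ(8)) = (0,6) ∈ E(G2) ✓
  (2,9) → (φ(2),φ(9)) = (4,6) ∈ E(G2) ✓
  (3,4) → (φ(3),φ(4)) = (1,5) ∈ E(G2) ✓
  (3,5) → (φ(3),φ(5)) = (1,2) ∈ E(G2) ✓
  (4,5) → (φ(4),φ(5)) = (2,5) ∈ E(G2) ✓
  (4,6) → (φ(4),φ(6)) = (3,5) ∈ E(G2) ✓
  (4,8) → (φ(4),φ(8)) = (0,5) ∈ E(G2) ✓
  (5,8) → (φ(5),φ(8)) = (0,2) ∈ E(G2) ✓
  (5,9) → (φ(5),φ(9)) = (2,4) ∈ E(G2) ✓
  (6,7) → (φ(6),φ(7)) = (3,9) ∈ E(G2) ✓
  (6,8) → (φ(6),φ(8)) = (0,3) ∈ E(G2) ✓
  (6,9) → (φ(6),φ(9)) = (3,4) ∈ E(G2) ✓
  (7,8) → (φ(7),φ(8)) = (0,9) ∈ E(G2) ✓
All 26 edges of G1 map to edges of G2, and |E(G1)| = |E(G2)| = 26, so φ is a bijection on edges as well as vertices. Hence G1 ≅ G2.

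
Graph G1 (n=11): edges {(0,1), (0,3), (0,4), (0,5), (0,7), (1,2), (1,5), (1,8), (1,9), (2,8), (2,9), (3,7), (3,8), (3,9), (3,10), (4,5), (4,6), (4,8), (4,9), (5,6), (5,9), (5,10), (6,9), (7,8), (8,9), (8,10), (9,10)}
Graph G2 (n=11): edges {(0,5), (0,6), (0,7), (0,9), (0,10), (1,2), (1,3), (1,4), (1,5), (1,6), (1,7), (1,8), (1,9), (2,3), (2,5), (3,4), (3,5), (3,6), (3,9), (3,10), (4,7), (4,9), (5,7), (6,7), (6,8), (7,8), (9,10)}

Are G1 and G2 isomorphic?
Yes, isomorphic

The graphs are isomorphic.
One valid mapping φ: V(G1) → V(G2): 0→0, 1→5, 2→2, 3→9, 4→6, 5→7, 6→8, 7→10, 8→3, 9→1, 10→4

Verify φ preserves adjacency — for each edge of G1, its image is an edge of G2:
  (0,1) → (φ(0),φ(1)) = (0,5) ∈ E(G2) ✓
  (0,3) → (φ(0),φ(3)) = (0,9) ∈ E(G2) ✓
  (0,4) → (φ(0),φ(4)) = (0,6) ∈ E(G2) ✓
  (0,5) → (φ(0),φ(5)) = (0,7) ∈ E(G2) ✓
  (0,7) → (φ(0),φ(7)) = (0,10) ∈ E(G2) ✓
  (1,2) → (φ(1),φ(2)) = (2,5) ∈ E(G2) ✓
  (1,5) → (φ(1),φ(5)) = (5,7) ∈ E(G2) ✓
  (1,8) → (φ(1),φ(8)) = (3,5) ∈ E(G2) ✓
  (1,9) → (φ(1),φ(9)) = (1,5) ∈ E(G2) ✓
  (2,8) → (φ(2),φ(8)) = (2,3) ∈ E(G2) ✓
  (2,9) → (φ(2),φ(9)) = (1,2) ∈ E(G2) ✓
  (3,7) → (φ(3),φ(7)) = (9,10) ∈ E(G2) ✓
  (3,8) → (φ(3),φ(8)) = (3,9) ∈ E(G2) ✓
  (3,9) → (φ(3),φ(9)) = (1,9) ∈ E(G2) ✓
  (3,10) → (φ(3),φ(10)) = (4,9) ∈ E(G2) ✓
  (4,5) → (φ(4),φ(5)) = (6,7) ∈ E(G2) ✓
  (4,6) → (φ(4),φ(6)) = (6,8) ∈ E(G2) ✓
  (4,8) → (φ(4),φ(8)) = (3,6) ∈ E(G2) ✓
  (4,9) → (φ(4),φ(9)) = (1,6) ∈ E(G2) ✓
  (5,6) → (φ(5),φ(6)) = (7,8) ∈ E(G2) ✓
  (5,9) → (φ(5),φ(9)) = (1,7) ∈ E(G2) ✓
  (5,10) → (φ(5),φ(10)) = (4,7) ∈ E(G2) ✓
  (6,9) → (φ(6),φ(9)) = (1,8) ∈ E(G2) ✓
  (7,8) → (φ(7),φ(8)) = (3,10) ∈ E(G2) ✓
  (8,9) → (φ(8),φ(9)) = (1,3) ∈ E(G2) ✓
  (8,10) → (φ(8),φ(10)) = (3,4) ∈ E(G2) ✓
  (9,10) → (φ(9),φ(10)) = (1,4) ∈ E(G2) ✓
All 27 edges of G1 map to edges of G2, and |E(G1)| = |E(G2)| = 27, so φ is a bijection on edges as well as vertices. Hence G1 ≅ G2.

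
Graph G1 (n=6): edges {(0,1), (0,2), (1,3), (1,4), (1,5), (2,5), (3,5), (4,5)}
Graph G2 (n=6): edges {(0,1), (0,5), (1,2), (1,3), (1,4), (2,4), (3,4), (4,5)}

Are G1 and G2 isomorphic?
Yes, isomorphic

The graphs are isomorphic.
One valid mapping φ: V(G1) → V(G2): 0→5, 1→4, 2→0, 3→2, 4→3, 5→1

Verify φ preserves adjacency — for each edge of G1, its image is an edge of G2:
  (0,1) → (φ(0),φ(1)) = (4,5) ∈ E(G2) ✓
  (0,2) → (φ(0),φ(2)) = (0,5) ∈ E(G2) ✓
  (1,3) → (φ(1),φ(3)) = (2,4) ∈ E(G2) ✓
  (1,4) → (φ(1),φ(4)) = (3,4) ∈ E(G2) ✓
  (1,5) → (φ(1),φ(5)) = (1,4) ∈ E(G2) ✓
  (2,5) → (φ(2),φ(5)) = (0,1) ∈ E(G2) ✓
  (3,5) → (φ(3),φ(5)) = (1,2) ∈ E(G2) ✓
  (4,5) → (φ(4),φ(5)) = (1,3) ∈ E(G2) ✓
All 8 edges of G1 map to edges of G2, and |E(G1)| = |E(G2)| = 8, so φ is a bijection on edges as well as vertices. Hence G1 ≅ G2.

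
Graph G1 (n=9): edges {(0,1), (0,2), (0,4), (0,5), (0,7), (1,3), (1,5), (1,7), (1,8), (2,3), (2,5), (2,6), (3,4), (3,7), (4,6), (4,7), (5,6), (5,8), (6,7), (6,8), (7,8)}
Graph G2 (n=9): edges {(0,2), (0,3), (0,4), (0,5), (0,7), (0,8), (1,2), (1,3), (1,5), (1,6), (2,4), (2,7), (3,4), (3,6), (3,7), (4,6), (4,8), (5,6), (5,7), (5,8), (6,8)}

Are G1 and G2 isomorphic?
Yes, isomorphic

The graphs are isomorphic.
One valid mapping φ: V(G1) → V(G2): 0→3, 1→4, 2→1, 3→2, 4→7, 5→6, 6→5, 7→0, 8→8

Verify φ preserves adjacency — for each edge of G1, its image is an edge of G2:
  (0,1) → (φ(0),φ(1)) = (3,4) ∈ E(G2) ✓
  (0,2) → (φ(0),φ(2)) = (1,3) ∈ E(G2) ✓
  (0,4) → (φ(0),φ(4)) = (3,7) ∈ E(G2) ✓
  (0,5) → (φ(0),φ(5)) = (3,6) ∈ E(G2) ✓
  (0,7) → (φ(0),φ(7)) = (0,3) ∈ E(G2) ✓
  (1,3) → (φ(1),φ(3)) = (2,4) ∈ E(G2) ✓
  (1,5) → (φ(1),φ(5)) = (4,6) ∈ E(G2) ✓
  (1,7) → (φ(1),φ(7)) = (0,4) ∈ E(G2) ✓
  (1,8) → (φ(1),φ(8)) = (4,8) ∈ E(G2) ✓
  (2,3) → (φ(2),φ(3)) = (1,2) ∈ E(G2) ✓
  (2,5) → (φ(2),φ(5)) = (1,6) ∈ E(G2) ✓
  (2,6) → (φ(2),φ(6)) = (1,5) ∈ E(G2) ✓
  (3,4) → (φ(3),φ(4)) = (2,7) ∈ E(G2) ✓
  (3,7) → (φ(3),φ(7)) = (0,2) ∈ E(G2) ✓
  (4,6) → (φ(4),φ(6)) = (5,7) ∈ E(G2) ✓
  (4,7) → (φ(4),φ(7)) = (0,7) ∈ E(G2) ✓
  (5,6) → (φ(5),φ(6)) = (5,6) ∈ E(G2) ✓
  (5,8) → (φ(5),φ(8)) = (6,8) ∈ E(G2) ✓
  (6,7) → (φ(6),φ(7)) = (0,5) ∈ E(G2) ✓
  (6,8) → (φ(6),φ(8)) = (5,8) ∈ E(G2) ✓
  (7,8) → (φ(7),φ(8)) = (0,8) ∈ E(G2) ✓
All 21 edges of G1 map to edges of G2, and |E(G1)| = |E(G2)| = 21, so φ is a bijection on edges as well as vertices. Hence G1 ≅ G2.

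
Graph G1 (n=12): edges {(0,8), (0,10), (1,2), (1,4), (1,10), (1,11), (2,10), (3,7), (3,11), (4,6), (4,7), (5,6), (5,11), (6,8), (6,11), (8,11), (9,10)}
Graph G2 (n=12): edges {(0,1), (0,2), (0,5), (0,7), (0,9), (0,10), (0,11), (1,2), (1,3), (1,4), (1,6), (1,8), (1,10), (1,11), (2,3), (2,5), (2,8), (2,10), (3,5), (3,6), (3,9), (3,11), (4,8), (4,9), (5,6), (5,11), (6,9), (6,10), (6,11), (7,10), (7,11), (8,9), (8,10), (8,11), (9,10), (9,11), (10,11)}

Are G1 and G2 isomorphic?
No, not isomorphic

The graphs are NOT isomorphic.

Counting triangles (3-cliques): G1 has 3, G2 has 39.
Triangle count is an isomorphism invariant, so differing triangle counts rule out isomorphism.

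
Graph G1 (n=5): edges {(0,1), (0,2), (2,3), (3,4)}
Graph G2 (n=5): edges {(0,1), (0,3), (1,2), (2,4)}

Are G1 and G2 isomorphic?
Yes, isomorphic

The graphs are isomorphic.
One valid mapping φ: V(G1) → V(G2): 0→0, 1→3, 2→1, 3→2, 4→4

Verify φ preserves adjacency — for each edge of G1, its image is an edge of G2:
  (0,1) → (φ(0),φ(1)) = (0,3) ∈ E(G2) ✓
  (0,2) → (φ(0),φ(2)) = (0,1) ∈ E(G2) ✓
  (2,3) → (φ(2),φ(3)) = (1,2) ∈ E(G2) ✓
  (3,4) → (φ(3),φ(4)) = (2,4) ∈ E(G2) ✓
All 4 edges of G1 map to edges of G2, and |E(G1)| = |E(G2)| = 4, so φ is a bijection on edges as well as vertices. Hence G1 ≅ G2.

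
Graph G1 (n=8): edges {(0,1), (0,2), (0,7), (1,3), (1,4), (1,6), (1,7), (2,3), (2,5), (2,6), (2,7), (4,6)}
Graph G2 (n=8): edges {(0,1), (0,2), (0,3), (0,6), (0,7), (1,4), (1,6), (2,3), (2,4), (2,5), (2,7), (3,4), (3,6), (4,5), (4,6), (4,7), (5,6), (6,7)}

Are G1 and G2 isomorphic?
No, not isomorphic

The graphs are NOT isomorphic.

Degrees in G1: deg(0)=3, deg(1)=5, deg(2)=5, deg(3)=2, deg(4)=2, deg(5)=1, deg(6)=3, deg(7)=3.
Sorted degree sequence of G1: [5, 5, 3, 3, 3, 2, 2, 1].
Degrees in G2: deg(0)=5, deg(1)=3, deg(2)=5, deg(3)=4, deg(4)=6, deg(5)=3, deg(6)=6, deg(7)=4.
Sorted degree sequence of G2: [6, 6, 5, 5, 4, 4, 3, 3].
The (sorted) degree sequence is an isomorphism invariant, so since G1 and G2 have different degree sequences they cannot be isomorphic.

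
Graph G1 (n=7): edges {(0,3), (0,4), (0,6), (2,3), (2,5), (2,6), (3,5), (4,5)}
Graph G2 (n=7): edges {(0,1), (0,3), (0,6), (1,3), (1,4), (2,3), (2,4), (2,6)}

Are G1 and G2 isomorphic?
Yes, isomorphic

The graphs are isomorphic.
One valid mapping φ: V(G1) → V(G2): 0→2, 1→5, 2→1, 3→3, 4→6, 5→0, 6→4

Verify φ preserves adjacency — for each edge of G1, its image is an edge of G2:
  (0,3) → (φ(0),φ(3)) = (2,3) ∈ E(G2) ✓
  (0,4) → (φ(0),φ(4)) = (2,6) ∈ E(G2) ✓
  (0,6) → (φ(0),φ(6)) = (2,4) ∈ E(G2) ✓
  (2,3) → (φ(2),φ(3)) = (1,3) ∈ E(G2) ✓
  (2,5) → (φ(2),φ(5)) = (0,1) ∈ E(G2) ✓
  (2,6) → (φ(2),φ(6)) = (1,4) ∈ E(G2) ✓
  (3,5) → (φ(3),φ(5)) = (0,3) ∈ E(G2) ✓
  (4,5) → (φ(4),φ(5)) = (0,6) ∈ E(G2) ✓
All 8 edges of G1 map to edges of G2, and |E(G1)| = |E(G2)| = 8, so φ is a bijection on edges as well as vertices. Hence G1 ≅ G2.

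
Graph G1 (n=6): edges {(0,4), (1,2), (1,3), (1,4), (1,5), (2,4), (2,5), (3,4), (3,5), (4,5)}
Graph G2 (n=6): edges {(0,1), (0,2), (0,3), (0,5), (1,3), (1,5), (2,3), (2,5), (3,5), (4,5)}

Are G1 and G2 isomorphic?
Yes, isomorphic

The graphs are isomorphic.
One valid mapping φ: V(G1) → V(G2): 0→4, 1→3, 2→2, 3→1, 4→5, 5→0

Verify φ preserves adjacency — for each edge of G1, its image is an edge of G2:
  (0,4) → (φ(0),φ(4)) = (4,5) ∈ E(G2) ✓
  (1,2) → (φ(1),φ(2)) = (2,3) ∈ E(G2) ✓
  (1,3) → (φ(1),φ(3)) = (1,3) ∈ E(G2) ✓
  (1,4) → (φ(1),φ(4)) = (3,5) ∈ E(G2) ✓
  (1,5) → (φ(1),φ(5)) = (0,3) ∈ E(G2) ✓
  (2,4) → (φ(2),φ(4)) = (2,5) ∈ E(G2) ✓
  (2,5) → (φ(2),φ(5)) = (0,2) ∈ E(G2) ✓
  (3,4) → (φ(3),φ(4)) = (1,5) ∈ E(G2) ✓
  (3,5) → (φ(3),φ(5)) = (0,1) ∈ E(G2) ✓
  (4,5) → (φ(4),φ(5)) = (0,5) ∈ E(G2) ✓
All 10 edges of G1 map to edges of G2, and |E(G1)| = |E(G2)| = 10, so φ is a bijection on edges as well as vertices. Hence G1 ≅ G2.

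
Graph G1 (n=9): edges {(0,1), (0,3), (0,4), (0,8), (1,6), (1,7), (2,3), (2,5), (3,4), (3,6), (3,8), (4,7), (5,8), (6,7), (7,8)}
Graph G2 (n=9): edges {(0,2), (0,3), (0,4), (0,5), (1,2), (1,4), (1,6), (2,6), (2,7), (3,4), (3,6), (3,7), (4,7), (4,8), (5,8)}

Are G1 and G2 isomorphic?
Yes, isomorphic

The graphs are isomorphic.
One valid mapping φ: V(G1) → V(G2): 0→3, 1→6, 2→8, 3→4, 4→7, 5→5, 6→1, 7→2, 8→0

Verify φ preserves adjacency — for each edge of G1, its image is an edge of G2:
  (0,1) → (φ(0),φ(1)) = (3,6) ∈ E(G2) ✓
  (0,3) → (φ(0),φ(3)) = (3,4) ∈ E(G2) ✓
  (0,4) → (φ(0),φ(4)) = (3,7) ∈ E(G2) ✓
  (0,8) → (φ(0),φ(8)) = (0,3) ∈ E(G2) ✓
  (1,6) → (φ(1),φ(6)) = (1,6) ∈ E(G2) ✓
  (1,7) → (φ(1),φ(7)) = (2,6) ∈ E(G2) ✓
  (2,3) → (φ(2),φ(3)) = (4,8) ∈ E(G2) ✓
  (2,5) → (φ(2),φ(5)) = (5,8) ∈ E(G2) ✓
  (3,4) → (φ(3),φ(4)) = (4,7) ∈ E(G2) ✓
  (3,6) → (φ(3),φ(6)) = (1,4) ∈ E(G2) ✓
  (3,8) → (φ(3),φ(8)) = (0,4) ∈ E(G2) ✓
  (4,7) → (φ(4),φ(7)) = (2,7) ∈ E(G2) ✓
  (5,8) → (φ(5),φ(8)) = (0,5) ∈ E(G2) ✓
  (6,7) → (φ(6),φ(7)) = (1,2) ∈ E(G2) ✓
  (7,8) → (φ(7),φ(8)) = (0,2) ∈ E(G2) ✓
All 15 edges of G1 map to edges of G2, and |E(G1)| = |E(G2)| = 15, so φ is a bijection on edges as well as vertices. Hence G1 ≅ G2.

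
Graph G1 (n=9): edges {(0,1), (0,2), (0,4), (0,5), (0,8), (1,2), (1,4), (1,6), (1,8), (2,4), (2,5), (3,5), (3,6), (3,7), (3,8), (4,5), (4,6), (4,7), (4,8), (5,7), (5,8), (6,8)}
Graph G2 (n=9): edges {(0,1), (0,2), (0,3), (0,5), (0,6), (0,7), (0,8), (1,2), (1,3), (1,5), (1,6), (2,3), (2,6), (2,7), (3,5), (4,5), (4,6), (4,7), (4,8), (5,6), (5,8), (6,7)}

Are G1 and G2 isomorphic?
Yes, isomorphic

The graphs are isomorphic.
One valid mapping φ: V(G1) → V(G2): 0→1, 1→2, 2→3, 3→4, 4→0, 5→5, 6→7, 7→8, 8→6

Verify φ preserves adjacency — for each edge of G1, its image is an edge of G2:
  (0,1) → (φ(0),φ(1)) = (1,2) ∈ E(G2) ✓
  (0,2) → (φ(0),φ(2)) = (1,3) ∈ E(G2) ✓
  (0,4) → (φ(0),φ(4)) = (0,1) ∈ E(G2) ✓
  (0,5) → (φ(0),φ(5)) = (1,5) ∈ E(G2) ✓
  (0,8) → (φ(0),φ(8)) = (1,6) ∈ E(G2) ✓
  (1,2) → (φ(1),φ(2)) = (2,3) ∈ E(G2) ✓
  (1,4) → (φ(1),φ(4)) = (0,2) ∈ E(G2) ✓
  (1,6) → (φ(1),φ(6)) = (2,7) ∈ E(G2) ✓
  (1,8) → (φ(1),φ(8)) = (2,6) ∈ E(G2) ✓
  (2,4) → (φ(2),φ(4)) = (0,3) ∈ E(G2) ✓
  (2,5) → (φ(2),φ(5)) = (3,5) ∈ E(G2) ✓
  (3,5) → (φ(3),φ(5)) = (4,5) ∈ E(G2) ✓
  (3,6) → (φ(3),φ(6)) = (4,7) ∈ E(G2) ✓
  (3,7) → (φ(3),φ(7)) = (4,8) ∈ E(G2) ✓
  (3,8) → (φ(3),φ(8)) = (4,6) ∈ E(G2) ✓
  (4,5) → (φ(4),φ(5)) = (0,5) ∈ E(G2) ✓
  (4,6) → (φ(4),φ(6)) = (0,7) ∈ E(G2) ✓
  (4,7) → (φ(4),φ(7)) = (0,8) ∈ E(G2) ✓
  (4,8) → (φ(4),φ(8)) = (0,6) ∈ E(G2) ✓
  (5,7) → (φ(5),φ(7)) = (5,8) ∈ E(G2) ✓
  (5,8) → (φ(5),φ(8)) = (5,6) ∈ E(G2) ✓
  (6,8) → (φ(6),φ(8)) = (6,7) ∈ E(G2) ✓
All 22 edges of G1 map to edges of G2, and |E(G1)| = |E(G2)| = 22, so φ is a bijection on edges as well as vertices. Hence G1 ≅ G2.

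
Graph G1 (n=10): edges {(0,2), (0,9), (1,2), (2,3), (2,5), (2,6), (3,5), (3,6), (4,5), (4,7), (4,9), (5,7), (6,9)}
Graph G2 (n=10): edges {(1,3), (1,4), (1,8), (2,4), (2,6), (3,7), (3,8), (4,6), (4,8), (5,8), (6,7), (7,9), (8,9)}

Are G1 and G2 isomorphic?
Yes, isomorphic

The graphs are isomorphic.
One valid mapping φ: V(G1) → V(G2): 0→9, 1→5, 2→8, 3→1, 4→6, 5→4, 6→3, 7→2, 8→0, 9→7

Verify φ preserves adjacency — for each edge of G1, its image is an edge of G2:
  (0,2) → (φ(0),φ(2)) = (8,9) ∈ E(G2) ✓
  (0,9) → (φ(0),φ(9)) = (7,9) ∈ E(G2) ✓
  (1,2) → (φ(1),φ(2)) = (5,8) ∈ E(G2) ✓
  (2,3) → (φ(2),φ(3)) = (1,8) ∈ E(G2) ✓
  (2,5) → (φ(2),φ(5)) = (4,8) ∈ E(G2) ✓
  (2,6) → (φ(2),φ(6)) = (3,8) ∈ E(G2) ✓
  (3,5) → (φ(3),φ(5)) = (1,4) ∈ E(G2) ✓
  (3,6) → (φ(3),φ(6)) = (1,3) ∈ E(G2) ✓
  (4,5) → (φ(4),φ(5)) = (4,6) ∈ E(G2) ✓
  (4,7) → (φ(4),φ(7)) = (2,6) ∈ E(G2) ✓
  (4,9) → (φ(4),φ(9)) = (6,7) ∈ E(G2) ✓
  (5,7) → (φ(5),φ(7)) = (2,4) ∈ E(G2) ✓
  (6,9) → (φ(6),φ(9)) = (3,7) ∈ E(G2) ✓
All 13 edges of G1 map to edges of G2, and |E(G1)| = |E(G2)| = 13, so φ is a bijection on edges as well as vertices. Hence G1 ≅ G2.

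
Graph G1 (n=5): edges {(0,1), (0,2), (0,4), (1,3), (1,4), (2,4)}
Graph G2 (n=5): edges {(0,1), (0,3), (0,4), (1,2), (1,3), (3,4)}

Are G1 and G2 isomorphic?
Yes, isomorphic

The graphs are isomorphic.
One valid mapping φ: V(G1) → V(G2): 0→0, 1→1, 2→4, 3→2, 4→3

Verify φ preserves adjacency — for each edge of G1, its image is an edge of G2:
  (0,1) → (φ(0),φ(1)) = (0,1) ∈ E(G2) ✓
  (0,2) → (φ(0),φ(2)) = (0,4) ∈ E(G2) ✓
  (0,4) → (φ(0),φ(4)) = (0,3) ∈ E(G2) ✓
  (1,3) → (φ(1),φ(3)) = (1,2) ∈ E(G2) ✓
  (1,4) → (φ(1),φ(4)) = (1,3) ∈ E(G2) ✓
  (2,4) → (φ(2),φ(4)) = (3,4) ∈ E(G2) ✓
All 6 edges of G1 map to edges of G2, and |E(G1)| = |E(G2)| = 6, so φ is a bijection on edges as well as vertices. Hence G1 ≅ G2.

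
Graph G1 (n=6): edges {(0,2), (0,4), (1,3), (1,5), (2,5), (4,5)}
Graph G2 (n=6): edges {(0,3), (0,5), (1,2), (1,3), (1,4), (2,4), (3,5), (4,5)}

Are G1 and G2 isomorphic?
No, not isomorphic

The graphs are NOT isomorphic.

Counting triangles (3-cliques): G1 has 0, G2 has 2.
Triangle count is an isomorphism invariant, so differing triangle counts rule out isomorphism.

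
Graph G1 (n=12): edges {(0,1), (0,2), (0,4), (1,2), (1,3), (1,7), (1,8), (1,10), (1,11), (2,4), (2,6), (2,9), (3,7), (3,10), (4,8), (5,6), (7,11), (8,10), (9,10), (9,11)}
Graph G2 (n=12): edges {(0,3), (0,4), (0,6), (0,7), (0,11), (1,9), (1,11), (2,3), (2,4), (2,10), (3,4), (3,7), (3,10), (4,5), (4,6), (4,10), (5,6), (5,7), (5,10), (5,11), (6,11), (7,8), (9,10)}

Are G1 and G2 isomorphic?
No, not isomorphic

The graphs are NOT isomorphic.

Counting triangles (3-cliques): G1 has 6, G2 has 11.
Triangle count is an isomorphism invariant, so differing triangle counts rule out isomorphism.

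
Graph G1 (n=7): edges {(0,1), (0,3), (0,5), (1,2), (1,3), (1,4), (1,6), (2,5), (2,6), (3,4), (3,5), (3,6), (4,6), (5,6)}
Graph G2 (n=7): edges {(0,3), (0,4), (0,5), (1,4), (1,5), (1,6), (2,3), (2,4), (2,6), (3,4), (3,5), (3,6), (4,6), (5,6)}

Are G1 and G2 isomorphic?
Yes, isomorphic

The graphs are isomorphic.
One valid mapping φ: V(G1) → V(G2): 0→0, 1→4, 2→1, 3→3, 4→2, 5→5, 6→6

Verify φ preserves adjacency — for each edge of G1, its image is an edge of G2:
  (0,1) → (φ(0),φ(1)) = (0,4) ∈ E(G2) ✓
  (0,3) → (φ(0),φ(3)) = (0,3) ∈ E(G2) ✓
  (0,5) → (φ(0),φ(5)) = (0,5) ∈ E(G2) ✓
  (1,2) → (φ(1),φ(2)) = (1,4) ∈ E(G2) ✓
  (1,3) → (φ(1),φ(3)) = (3,4) ∈ E(G2) ✓
  (1,4) → (φ(1),φ(4)) = (2,4) ∈ E(G2) ✓
  (1,6) → (φ(1),φ(6)) = (4,6) ∈ E(G2) ✓
  (2,5) → (φ(2),φ(5)) = (1,5) ∈ E(G2) ✓
  (2,6) → (φ(2),φ(6)) = (1,6) ∈ E(G2) ✓
  (3,4) → (φ(3),φ(4)) = (2,3) ∈ E(G2) ✓
  (3,5) → (φ(3),φ(5)) = (3,5) ∈ E(G2) ✓
  (3,6) → (φ(3),φ(6)) = (3,6) ∈ E(G2) ✓
  (4,6) → (φ(4),φ(6)) = (2,6) ∈ E(G2) ✓
  (5,6) → (φ(5),φ(6)) = (5,6) ∈ E(G2) ✓
All 14 edges of G1 map to edges of G2, and |E(G1)| = |E(G2)| = 14, so φ is a bijection on edges as well as vertices. Hence G1 ≅ G2.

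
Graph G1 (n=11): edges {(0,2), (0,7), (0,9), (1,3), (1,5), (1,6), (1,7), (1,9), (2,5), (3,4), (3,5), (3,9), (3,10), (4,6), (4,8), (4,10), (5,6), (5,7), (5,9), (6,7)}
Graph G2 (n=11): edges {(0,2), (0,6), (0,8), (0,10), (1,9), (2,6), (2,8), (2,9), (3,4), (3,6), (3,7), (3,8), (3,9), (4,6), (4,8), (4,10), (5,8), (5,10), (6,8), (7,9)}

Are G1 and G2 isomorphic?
Yes, isomorphic

The graphs are isomorphic.
One valid mapping φ: V(G1) → V(G2): 0→10, 1→6, 2→5, 3→3, 4→9, 5→8, 6→2, 7→0, 8→1, 9→4, 10→7

Verify φ preserves adjacency — for each edge of G1, its image is an edge of G2:
  (0,2) → (φ(0),φ(2)) = (5,10) ∈ E(G2) ✓
  (0,7) → (φ(0),φ(7)) = (0,10) ∈ E(G2) ✓
  (0,9) → (φ(0),φ(9)) = (4,10) ∈ E(G2) ✓
  (1,3) → (φ(1),φ(3)) = (3,6) ∈ E(G2) ✓
  (1,5) → (φ(1),φ(5)) = (6,8) ∈ E(G2) ✓
  (1,6) → (φ(1),φ(6)) = (2,6) ∈ E(G2) ✓
  (1,7) → (φ(1),φ(7)) = (0,6) ∈ E(G2) ✓
  (1,9) → (φ(1),φ(9)) = (4,6) ∈ E(G2) ✓
  (2,5) → (φ(2),φ(5)) = (5,8) ∈ E(G2) ✓
  (3,4) → (φ(3),φ(4)) = (3,9) ∈ E(G2) ✓
  (3,5) → (φ(3),φ(5)) = (3,8) ∈ E(G2) ✓
  (3,9) → (φ(3),φ(9)) = (3,4) ∈ E(G2) ✓
  (3,10) → (φ(3),φ(10)) = (3,7) ∈ E(G2) ✓
  (4,6) → (φ(4),φ(6)) = (2,9) ∈ E(G2) ✓
  (4,8) → (φ(4),φ(8)) = (1,9) ∈ E(G2) ✓
  (4,10) → (φ(4),φ(10)) = (7,9) ∈ E(G2) ✓
  (5,6) → (φ(5),φ(6)) = (2,8) ∈ E(G2) ✓
  (5,7) → (φ(5),φ(7)) = (0,8) ∈ E(G2) ✓
  (5,9) → (φ(5),φ(9)) = (4,8) ∈ E(G2) ✓
  (6,7) → (φ(6),φ(7)) = (0,2) ∈ E(G2) ✓
All 20 edges of G1 map to edges of G2, and |E(G1)| = |E(G2)| = 20, so φ is a bijection on edges as well as vertices. Hence G1 ≅ G2.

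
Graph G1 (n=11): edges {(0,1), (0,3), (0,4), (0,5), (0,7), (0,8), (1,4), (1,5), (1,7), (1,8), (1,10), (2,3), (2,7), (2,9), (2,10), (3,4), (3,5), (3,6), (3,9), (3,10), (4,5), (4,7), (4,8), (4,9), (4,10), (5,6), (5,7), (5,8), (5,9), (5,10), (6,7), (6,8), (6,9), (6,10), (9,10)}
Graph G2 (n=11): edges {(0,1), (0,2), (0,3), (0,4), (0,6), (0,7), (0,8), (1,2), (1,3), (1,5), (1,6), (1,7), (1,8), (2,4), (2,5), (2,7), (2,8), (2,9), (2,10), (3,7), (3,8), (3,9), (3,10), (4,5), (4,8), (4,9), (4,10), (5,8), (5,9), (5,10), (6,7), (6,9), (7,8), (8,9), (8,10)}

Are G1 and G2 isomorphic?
Yes, isomorphic

The graphs are isomorphic.
One valid mapping φ: V(G1) → V(G2): 0→4, 1→5, 2→6, 3→0, 4→2, 5→8, 6→3, 7→9, 8→10, 9→7, 10→1

Verify φ preserves adjacency — for each edge of G1, its image is an edge of G2:
  (0,1) → (φ(0),φ(1)) = (4,5) ∈ E(G2) ✓
  (0,3) → (φ(0),φ(3)) = (0,4) ∈ E(G2) ✓
  (0,4) → (φ(0),φ(4)) = (2,4) ∈ E(G2) ✓
  (0,5) → (φ(0),φ(5)) = (4,8) ∈ E(G2) ✓
  (0,7) → (φ(0),φ(7)) = (4,9) ∈ E(G2) ✓
  (0,8) → (φ(0),φ(8)) = (4,10) ∈ E(G2) ✓
  (1,4) → (φ(1),φ(4)) = (2,5) ∈ E(G2) ✓
  (1,5) → (φ(1),φ(5)) = (5,8) ∈ E(G2) ✓
  (1,7) → (φ(1),φ(7)) = (5,9) ∈ E(G2) ✓
  (1,8) → (φ(1),φ(8)) = (5,10) ∈ E(G2) ✓
  (1,10) → (φ(1),φ(10)) = (1,5) ∈ E(G2) ✓
  (2,3) → (φ(2),φ(3)) = (0,6) ∈ E(G2) ✓
  (2,7) → (φ(2),φ(7)) = (6,9) ∈ E(G2) ✓
  (2,9) → (φ(2),φ(9)) = (6,7) ∈ E(G2) ✓
  (2,10) → (φ(2),φ(10)) = (1,6) ∈ E(G2) ✓
  (3,4) → (φ(3),φ(4)) = (0,2) ∈ E(G2) ✓
  (3,5) → (φ(3),φ(5)) = (0,8) ∈ E(G2) ✓
  (3,6) → (φ(3),φ(6)) = (0,3) ∈ E(G2) ✓
  (3,9) → (φ(3),φ(9)) = (0,7) ∈ E(G2) ✓
  (3,10) → (φ(3),φ(10)) = (0,1) ∈ E(G2) ✓
  (4,5) → (φ(4),φ(5)) = (2,8) ∈ E(G2) ✓
  (4,7) → (φ(4),φ(7)) = (2,9) ∈ E(G2) ✓
  (4,8) → (φ(4),φ(8)) = (2,10) ∈ E(G2) ✓
  (4,9) → (φ(4),φ(9)) = (2,7) ∈ E(G2) ✓
  (4,10) → (φ(4),φ(10)) = (1,2) ∈ E(G2) ✓
  (5,6) → (φ(5),φ(6)) = (3,8) ∈ E(G2) ✓
  (5,7) → (φ(5),φ(7)) = (8,9) ∈ E(G2) ✓
  (5,8) → (φ(5),φ(8)) = (8,10) ∈ E(G2) ✓
  (5,9) → (φ(5),φ(9)) = (7,8) ∈ E(G2) ✓
  (5,10) → (φ(5),φ(10)) = (1,8) ∈ E(G2) ✓
  (6,7) → (φ(6),φ(7)) = (3,9) ∈ E(G2) ✓
  (6,8) → (φ(6),φ(8)) = (3,10) ∈ E(G2) ✓
  (6,9) → (φ(6),φ(9)) = (3,7) ∈ E(G2) ✓
  (6,10) → (φ(6),φ(10)) = (1,3) ∈ E(G2) ✓
  (9,10) → (φ(9),φ(10)) = (1,7) ∈ E(G2) ✓
All 35 edges of G1 map to edges of G2, and |E(G1)| = |E(G2)| = 35, so φ is a bijection on edges as well as vertices. Hence G1 ≅ G2.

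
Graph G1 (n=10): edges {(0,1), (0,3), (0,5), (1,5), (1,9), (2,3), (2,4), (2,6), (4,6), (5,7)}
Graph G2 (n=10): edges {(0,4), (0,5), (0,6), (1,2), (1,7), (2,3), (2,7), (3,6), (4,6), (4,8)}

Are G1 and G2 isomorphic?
Yes, isomorphic

The graphs are isomorphic.
One valid mapping φ: V(G1) → V(G2): 0→6, 1→4, 2→2, 3→3, 4→7, 5→0, 6→1, 7→5, 8→9, 9→8

Verify φ preserves adjacency — for each edge of G1, its image is an edge of G2:
  (0,1) → (φ(0),φ(1)) = (4,6) ∈ E(G2) ✓
  (0,3) → (φ(0),φ(3)) = (3,6) ∈ E(G2) ✓
  (0,5) → (φ(0),φ(5)) = (0,6) ∈ E(G2) ✓
  (1,5) → (φ(1),φ(5)) = (0,4) ∈ E(G2) ✓
  (1,9) → (φ(1),φ(9)) = (4,8) ∈ E(G2) ✓
  (2,3) → (φ(2),φ(3)) = (2,3) ∈ E(G2) ✓
  (2,4) → (φ(2),φ(4)) = (2,7) ∈ E(G2) ✓
  (2,6) → (φ(2),φ(6)) = (1,2) ∈ E(G2) ✓
  (4,6) → (φ(4),φ(6)) = (1,7) ∈ E(G2) ✓
  (5,7) → (φ(5),φ(7)) = (0,5) ∈ E(G2) ✓
All 10 edges of G1 map to edges of G2, and |E(G1)| = |E(G2)| = 10, so φ is a bijection on edges as well as vertices. Hence G1 ≅ G2.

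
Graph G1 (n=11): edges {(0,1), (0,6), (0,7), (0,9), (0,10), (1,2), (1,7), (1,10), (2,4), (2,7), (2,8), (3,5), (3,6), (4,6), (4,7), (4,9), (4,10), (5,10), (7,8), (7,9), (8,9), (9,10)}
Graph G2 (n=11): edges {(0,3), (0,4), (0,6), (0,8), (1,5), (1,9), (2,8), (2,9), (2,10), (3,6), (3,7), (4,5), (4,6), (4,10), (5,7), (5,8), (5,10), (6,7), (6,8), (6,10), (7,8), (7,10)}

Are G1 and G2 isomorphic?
Yes, isomorphic

The graphs are isomorphic.
One valid mapping φ: V(G1) → V(G2): 0→10, 1→4, 2→0, 3→9, 4→8, 5→1, 6→2, 7→6, 8→3, 9→7, 10→5

Verify φ preserves adjacency — for each edge of G1, its image is an edge of G2:
  (0,1) → (φ(0),φ(1)) = (4,10) ∈ E(G2) ✓
  (0,6) → (φ(0),φ(6)) = (2,10) ∈ E(G2) ✓
  (0,7) → (φ(0),φ(7)) = (6,10) ∈ E(G2) ✓
  (0,9) → (φ(0),φ(9)) = (7,10) ∈ E(G2) ✓
  (0,10) → (φ(0),φ(10)) = (5,10) ∈ E(G2) ✓
  (1,2) → (φ(1),φ(2)) = (0,4) ∈ E(G2) ✓
  (1,7) → (φ(1),φ(7)) = (4,6) ∈ E(G2) ✓
  (1,10) → (φ(1),φ(10)) = (4,5) ∈ E(G2) ✓
  (2,4) → (φ(2),φ(4)) = (0,8) ∈ E(G2) ✓
  (2,7) → (φ(2),φ(7)) = (0,6) ∈ E(G2) ✓
  (2,8) → (φ(2),φ(8)) = (0,3) ∈ E(G2) ✓
  (3,5) → (φ(3),φ(5)) = (1,9) ∈ E(G2) ✓
  (3,6) → (φ(3),φ(6)) = (2,9) ∈ E(G2) ✓
  (4,6) → (φ(4),φ(6)) = (2,8) ∈ E(G2) ✓
  (4,7) → (φ(4),φ(7)) = (6,8) ∈ E(G2) ✓
  (4,9) → (φ(4),φ(9)) = (7,8) ∈ E(G2) ✓
  (4,10) → (φ(4),φ(10)) = (5,8) ∈ E(G2) ✓
  (5,10) → (φ(5),φ(10)) = (1,5) ∈ E(G2) ✓
  (7,8) → (φ(7),φ(8)) = (3,6) ∈ E(G2) ✓
  (7,9) → (φ(7),φ(9)) = (6,7) ∈ E(G2) ✓
  (8,9) → (φ(8),φ(9)) = (3,7) ∈ E(G2) ✓
  (9,10) → (φ(9),φ(10)) = (5,7) ∈ E(G2) ✓
All 22 edges of G1 map to edges of G2, and |E(G1)| = |E(G2)| = 22, so φ is a bijection on edges as well as vertices. Hence G1 ≅ G2.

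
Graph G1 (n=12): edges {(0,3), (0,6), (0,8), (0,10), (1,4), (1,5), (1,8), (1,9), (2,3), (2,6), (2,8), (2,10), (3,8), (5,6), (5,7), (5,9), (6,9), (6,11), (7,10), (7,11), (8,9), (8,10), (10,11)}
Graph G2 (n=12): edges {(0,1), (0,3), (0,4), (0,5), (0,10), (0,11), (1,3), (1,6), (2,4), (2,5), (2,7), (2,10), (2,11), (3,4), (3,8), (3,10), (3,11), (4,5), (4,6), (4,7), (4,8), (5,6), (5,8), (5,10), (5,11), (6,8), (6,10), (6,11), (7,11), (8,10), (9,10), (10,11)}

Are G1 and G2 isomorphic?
No, not isomorphic

The graphs are NOT isomorphic.

Counting triangles (3-cliques): G1 has 8, G2 has 27.
Triangle count is an isomorphism invariant, so differing triangle counts rule out isomorphism.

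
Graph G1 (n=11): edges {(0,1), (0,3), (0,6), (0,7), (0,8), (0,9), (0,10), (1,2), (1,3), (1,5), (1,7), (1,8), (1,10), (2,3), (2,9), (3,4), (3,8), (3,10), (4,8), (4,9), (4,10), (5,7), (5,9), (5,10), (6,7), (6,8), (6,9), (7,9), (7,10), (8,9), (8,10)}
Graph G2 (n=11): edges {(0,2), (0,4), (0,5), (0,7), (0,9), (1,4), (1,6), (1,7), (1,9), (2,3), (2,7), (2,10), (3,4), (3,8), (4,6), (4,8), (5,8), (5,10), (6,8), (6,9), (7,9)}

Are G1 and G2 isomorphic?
No, not isomorphic

The graphs are NOT isomorphic.

Degrees in G1: deg(0)=7, deg(1)=7, deg(2)=3, deg(3)=6, deg(4)=4, deg(5)=4, deg(6)=4, deg(7)=6, deg(8)=7, deg(9)=7, deg(10)=7.
Sorted degree sequence of G1: [7, 7, 7, 7, 7, 6, 6, 4, 4, 4, 3].
Degrees in G2: deg(0)=5, deg(1)=4, deg(2)=4, deg(3)=3, deg(4)=5, deg(5)=3, deg(6)=4, deg(7)=4, deg(8)=4, deg(9)=4, deg(10)=2.
Sorted degree sequence of G2: [5, 5, 4, 4, 4, 4, 4, 4, 3, 3, 2].
The (sorted) degree sequence is an isomorphism invariant, so since G1 and G2 have different degree sequences they cannot be isomorphic.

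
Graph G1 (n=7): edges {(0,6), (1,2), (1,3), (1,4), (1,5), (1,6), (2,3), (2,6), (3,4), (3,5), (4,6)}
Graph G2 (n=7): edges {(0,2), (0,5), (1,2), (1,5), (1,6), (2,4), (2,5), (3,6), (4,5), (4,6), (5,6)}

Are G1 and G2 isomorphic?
Yes, isomorphic

The graphs are isomorphic.
One valid mapping φ: V(G1) → V(G2): 0→3, 1→5, 2→1, 3→2, 4→4, 5→0, 6→6

Verify φ preserves adjacency — for each edge of G1, its image is an edge of G2:
  (0,6) → (φ(0),φ(6)) = (3,6) ∈ E(G2) ✓
  (1,2) → (φ(1),φ(2)) = (1,5) ∈ E(G2) ✓
  (1,3) → (φ(1),φ(3)) = (2,5) ∈ E(G2) ✓
  (1,4) → (φ(1),φ(4)) = (4,5) ∈ E(G2) ✓
  (1,5) → (φ(1),φ(5)) = (0,5) ∈ E(G2) ✓
  (1,6) → (φ(1),φ(6)) = (5,6) ∈ E(G2) ✓
  (2,3) → (φ(2),φ(3)) = (1,2) ∈ E(G2) ✓
  (2,6) → (φ(2),φ(6)) = (1,6) ∈ E(G2) ✓
  (3,4) → (φ(3),φ(4)) = (2,4) ∈ E(G2) ✓
  (3,5) → (φ(3),φ(5)) = (0,2) ∈ E(G2) ✓
  (4,6) → (φ(4),φ(6)) = (4,6) ∈ E(G2) ✓
All 11 edges of G1 map to edges of G2, and |E(G1)| = |E(G2)| = 11, so φ is a bijection on edges as well as vertices. Hence G1 ≅ G2.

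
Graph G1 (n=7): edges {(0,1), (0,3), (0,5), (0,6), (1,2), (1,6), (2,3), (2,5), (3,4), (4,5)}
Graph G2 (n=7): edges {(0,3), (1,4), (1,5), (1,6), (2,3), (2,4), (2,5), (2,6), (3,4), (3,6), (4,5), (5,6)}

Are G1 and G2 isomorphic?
No, not isomorphic

The graphs are NOT isomorphic.

Degrees in G1: deg(0)=4, deg(1)=3, deg(2)=3, deg(3)=3, deg(4)=2, deg(5)=3, deg(6)=2.
Sorted degree sequence of G1: [4, 3, 3, 3, 3, 2, 2].
Degrees in G2: deg(0)=1, deg(1)=3, deg(2)=4, deg(3)=4, deg(4)=4, deg(5)=4, deg(6)=4.
Sorted degree sequence of G2: [4, 4, 4, 4, 4, 3, 1].
The (sorted) degree sequence is an isomorphism invariant, so since G1 and G2 have different degree sequences they cannot be isomorphic.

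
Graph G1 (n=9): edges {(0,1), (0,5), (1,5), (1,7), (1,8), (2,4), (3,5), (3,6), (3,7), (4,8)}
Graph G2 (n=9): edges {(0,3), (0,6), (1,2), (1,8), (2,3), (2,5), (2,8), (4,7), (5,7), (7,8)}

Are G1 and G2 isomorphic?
Yes, isomorphic

The graphs are isomorphic.
One valid mapping φ: V(G1) → V(G2): 0→1, 1→2, 2→6, 3→7, 4→0, 5→8, 6→4, 7→5, 8→3

Verify φ preserves adjacency — for each edge of G1, its image is an edge of G2:
  (0,1) → (φ(0),φ(1)) = (1,2) ∈ E(G2) ✓
  (0,5) → (φ(0),φ(5)) = (1,8) ∈ E(G2) ✓
  (1,5) → (φ(1),φ(5)) = (2,8) ∈ E(G2) ✓
  (1,7) → (φ(1),φ(7)) = (2,5) ∈ E(G2) ✓
  (1,8) → (φ(1),φ(8)) = (2,3) ∈ E(G2) ✓
  (2,4) → (φ(2),φ(4)) = (0,6) ∈ E(G2) ✓
  (3,5) → (φ(3),φ(5)) = (7,8) ∈ E(G2) ✓
  (3,6) → (φ(3),φ(6)) = (4,7) ∈ E(G2) ✓
  (3,7) → (φ(3),φ(7)) = (5,7) ∈ E(G2) ✓
  (4,8) → (φ(4),φ(8)) = (0,3) ∈ E(G2) ✓
All 10 edges of G1 map to edges of G2, and |E(G1)| = |E(G2)| = 10, so φ is a bijection on edges as well as vertices. Hence G1 ≅ G2.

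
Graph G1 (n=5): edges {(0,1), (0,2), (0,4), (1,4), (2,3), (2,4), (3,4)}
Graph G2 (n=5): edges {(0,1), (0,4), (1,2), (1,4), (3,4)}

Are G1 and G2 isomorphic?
No, not isomorphic

The graphs are NOT isomorphic.

Degrees in G1: deg(0)=3, deg(1)=2, deg(2)=3, deg(3)=2, deg(4)=4.
Sorted degree sequence of G1: [4, 3, 3, 2, 2].
Degrees in G2: deg(0)=2, deg(1)=3, deg(2)=1, deg(3)=1, deg(4)=3.
Sorted degree sequence of G2: [3, 3, 2, 1, 1].
The (sorted) degree sequence is an isomorphism invariant, so since G1 and G2 have different degree sequences they cannot be isomorphic.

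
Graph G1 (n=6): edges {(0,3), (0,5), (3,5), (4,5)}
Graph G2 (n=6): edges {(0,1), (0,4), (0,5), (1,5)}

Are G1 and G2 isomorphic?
Yes, isomorphic

The graphs are isomorphic.
One valid mapping φ: V(G1) → V(G2): 0→1, 1→3, 2→2, 3→5, 4→4, 5→0

Verify φ preserves adjacency — for each edge of G1, its image is an edge of G2:
  (0,3) → (φ(0),φ(3)) = (1,5) ∈ E(G2) ✓
  (0,5) → (φ(0),φ(5)) = (0,1) ∈ E(G2) ✓
  (3,5) → (φ(3),φ(5)) = (0,5) ∈ E(G2) ✓
  (4,5) → (φ(4),φ(5)) = (0,4) ∈ E(G2) ✓
All 4 edges of G1 map to edges of G2, and |E(G1)| = |E(G2)| = 4, so φ is a bijection on edges as well as vertices. Hence G1 ≅ G2.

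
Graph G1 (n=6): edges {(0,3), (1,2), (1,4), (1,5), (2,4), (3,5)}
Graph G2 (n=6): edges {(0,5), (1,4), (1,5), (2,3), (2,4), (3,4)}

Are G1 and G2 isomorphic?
Yes, isomorphic

The graphs are isomorphic.
One valid mapping φ: V(G1) → V(G2): 0→0, 1→4, 2→3, 3→5, 4→2, 5→1

Verify φ preserves adjacency — for each edge of G1, its image is an edge of G2:
  (0,3) → (φ(0),φ(3)) = (0,5) ∈ E(G2) ✓
  (1,2) → (φ(1),φ(2)) = (3,4) ∈ E(G2) ✓
  (1,4) → (φ(1),φ(4)) = (2,4) ∈ E(G2) ✓
  (1,5) → (φ(1),φ(5)) = (1,4) ∈ E(G2) ✓
  (2,4) → (φ(2),φ(4)) = (2,3) ∈ E(G2) ✓
  (3,5) → (φ(3),φ(5)) = (1,5) ∈ E(G2) ✓
All 6 edges of G1 map to edges of G2, and |E(G1)| = |E(G2)| = 6, so φ is a bijection on edges as well as vertices. Hence G1 ≅ G2.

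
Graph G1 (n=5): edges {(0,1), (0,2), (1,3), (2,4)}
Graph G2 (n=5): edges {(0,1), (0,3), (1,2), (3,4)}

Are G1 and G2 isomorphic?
Yes, isomorphic

The graphs are isomorphic.
One valid mapping φ: V(G1) → V(G2): 0→0, 1→3, 2→1, 3→4, 4→2

Verify φ preserves adjacency — for each edge of G1, its image is an edge of G2:
  (0,1) → (φ(0),φ(1)) = (0,3) ∈ E(G2) ✓
  (0,2) → (φ(0),φ(2)) = (0,1) ∈ E(G2) ✓
  (1,3) → (φ(1),φ(3)) = (3,4) ∈ E(G2) ✓
  (2,4) → (φ(2),φ(4)) = (1,2) ∈ E(G2) ✓
All 4 edges of G1 map to edges of G2, and |E(G1)| = |E(G2)| = 4, so φ is a bijection on edges as well as vertices. Hence G1 ≅ G2.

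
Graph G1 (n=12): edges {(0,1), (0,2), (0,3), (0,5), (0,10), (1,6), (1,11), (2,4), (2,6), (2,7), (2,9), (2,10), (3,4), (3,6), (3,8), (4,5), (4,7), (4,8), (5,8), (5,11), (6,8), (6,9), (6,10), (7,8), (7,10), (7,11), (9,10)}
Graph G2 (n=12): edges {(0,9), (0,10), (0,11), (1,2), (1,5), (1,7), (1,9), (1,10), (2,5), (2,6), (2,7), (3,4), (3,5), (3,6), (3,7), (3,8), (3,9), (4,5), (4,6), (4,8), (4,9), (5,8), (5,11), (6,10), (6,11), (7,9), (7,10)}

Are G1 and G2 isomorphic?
Yes, isomorphic

The graphs are isomorphic.
One valid mapping φ: V(G1) → V(G2): 0→6, 1→11, 2→3, 3→2, 4→7, 5→10, 6→5, 7→9, 8→1, 9→8, 10→4, 11→0

Verify φ preserves adjacency — for each edge of G1, its image is an edge of G2:
  (0,1) → (φ(0),φ(1)) = (6,11) ∈ E(G2) ✓
  (0,2) → (φ(0),φ(2)) = (3,6) ∈ E(G2) ✓
  (0,3) → (φ(0),φ(3)) = (2,6) ∈ E(G2) ✓
  (0,5) → (φ(0),φ(5)) = (6,10) ∈ E(G2) ✓
  (0,10) → (φ(0),φ(10)) = (4,6) ∈ E(G2) ✓
  (1,6) → (φ(1),φ(6)) = (5,11) ∈ E(G2) ✓
  (1,11) → (φ(1),φ(11)) = (0,11) ∈ E(G2) ✓
  (2,4) → (φ(2),φ(4)) = (3,7) ∈ E(G2) ✓
  (2,6) → (φ(2),φ(6)) = (3,5) ∈ E(G2) ✓
  (2,7) → (φ(2),φ(7)) = (3,9) ∈ E(G2) ✓
  (2,9) → (φ(2),φ(9)) = (3,8) ∈ E(G2) ✓
  (2,10) → (φ(2),φ(10)) = (3,4) ∈ E(G2) ✓
  (3,4) → (φ(3),φ(4)) = (2,7) ∈ E(G2) ✓
  (3,6) → (φ(3),φ(6)) = (2,5) ∈ E(G2) ✓
  (3,8) → (φ(3),φ(8)) = (1,2) ∈ E(G2) ✓
  (4,5) → (φ(4),φ(5)) = (7,10) ∈ E(G2) ✓
  (4,7) → (φ(4),φ(7)) = (7,9) ∈ E(G2) ✓
  (4,8) → (φ(4),φ(8)) = (1,7) ∈ E(G2) ✓
  (5,8) → (φ(5),φ(8)) = (1,10) ∈ E(G2) ✓
  (5,11) → (φ(5),φ(11)) = (0,10) ∈ E(G2) ✓
  (6,8) → (φ(6),φ(8)) = (1,5) ∈ E(G2) ✓
  (6,9) → (φ(6),φ(9)) = (5,8) ∈ E(G2) ✓
  (6,10) → (φ(6),φ(10)) = (4,5) ∈ E(G2) ✓
  (7,8) → (φ(7),φ(8)) = (1,9) ∈ E(G2) ✓
  (7,10) → (φ(7),φ(10)) = (4,9) ∈ E(G2) ✓
  (7,11) → (φ(7),φ(11)) = (0,9) ∈ E(G2) ✓
  (9,10) → (φ(9),φ(10)) = (4,8) ∈ E(G2) ✓
All 27 edges of G1 map to edges of G2, and |E(G1)| = |E(G2)| = 27, so φ is a bijection on edges as well as vertices. Hence G1 ≅ G2.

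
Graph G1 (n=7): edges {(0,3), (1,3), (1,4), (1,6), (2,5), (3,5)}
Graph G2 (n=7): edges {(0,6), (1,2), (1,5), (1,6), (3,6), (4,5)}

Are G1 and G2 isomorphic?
Yes, isomorphic

The graphs are isomorphic.
One valid mapping φ: V(G1) → V(G2): 0→2, 1→6, 2→4, 3→1, 4→3, 5→5, 6→0

Verify φ preserves adjacency — for each edge of G1, its image is an edge of G2:
  (0,3) → (φ(0),φ(3)) = (1,2) ∈ E(G2) ✓
  (1,3) → (φ(1),φ(3)) = (1,6) ∈ E(G2) ✓
  (1,4) → (φ(1),φ(4)) = (3,6) ∈ E(G2) ✓
  (1,6) → (φ(1),φ(6)) = (0,6) ∈ E(G2) ✓
  (2,5) → (φ(2),φ(5)) = (4,5) ∈ E(G2) ✓
  (3,5) → (φ(3),φ(5)) = (1,5) ∈ E(G2) ✓
All 6 edges of G1 map to edges of G2, and |E(G1)| = |E(G2)| = 6, so φ is a bijection on edges as well as vertices. Hence G1 ≅ G2.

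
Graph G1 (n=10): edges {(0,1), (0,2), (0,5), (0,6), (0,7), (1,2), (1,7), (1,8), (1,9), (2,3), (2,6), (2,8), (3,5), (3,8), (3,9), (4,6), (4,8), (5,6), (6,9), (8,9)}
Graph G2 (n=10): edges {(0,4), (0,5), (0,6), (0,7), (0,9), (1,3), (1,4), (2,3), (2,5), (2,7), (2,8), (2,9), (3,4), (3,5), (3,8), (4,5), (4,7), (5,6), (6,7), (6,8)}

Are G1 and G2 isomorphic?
Yes, isomorphic

The graphs are isomorphic.
One valid mapping φ: V(G1) → V(G2): 0→3, 1→4, 2→5, 3→6, 4→9, 5→8, 6→2, 7→1, 8→0, 9→7

Verify φ preserves adjacency — for each edge of G1, its image is an edge of G2:
  (0,1) → (φ(0),φ(1)) = (3,4) ∈ E(G2) ✓
  (0,2) → (φ(0),φ(2)) = (3,5) ∈ E(G2) ✓
  (0,5) → (φ(0),φ(5)) = (3,8) ∈ E(G2) ✓
  (0,6) → (φ(0),φ(6)) = (2,3) ∈ E(G2) ✓
  (0,7) → (φ(0),φ(7)) = (1,3) ∈ E(G2) ✓
  (1,2) → (φ(1),φ(2)) = (4,5) ∈ E(G2) ✓
  (1,7) → (φ(1),φ(7)) = (1,4) ∈ E(G2) ✓
  (1,8) → (φ(1),φ(8)) = (0,4) ∈ E(G2) ✓
  (1,9) → (φ(1),φ(9)) = (4,7) ∈ E(G2) ✓
  (2,3) → (φ(2),φ(3)) = (5,6) ∈ E(G2) ✓
  (2,6) → (φ(2),φ(6)) = (2,5) ∈ E(G2) ✓
  (2,8) → (φ(2),φ(8)) = (0,5) ∈ E(G2) ✓
  (3,5) → (φ(3),φ(5)) = (6,8) ∈ E(G2) ✓
  (3,8) → (φ(3),φ(8)) = (0,6) ∈ E(G2) ✓
  (3,9) → (φ(3),φ(9)) = (6,7) ∈ E(G2) ✓
  (4,6) → (φ(4),φ(6)) = (2,9) ∈ E(G2) ✓
  (4,8) → (φ(4),φ(8)) = (0,9) ∈ E(G2) ✓
  (5,6) → (φ(5),φ(6)) = (2,8) ∈ E(G2) ✓
  (6,9) → (φ(6),φ(9)) = (2,7) ∈ E(G2) ✓
  (8,9) → (φ(8),φ(9)) = (0,7) ∈ E(G2) ✓
All 20 edges of G1 map to edges of G2, and |E(G1)| = |E(G2)| = 20, so φ is a bijection on edges as well as vertices. Hence G1 ≅ G2.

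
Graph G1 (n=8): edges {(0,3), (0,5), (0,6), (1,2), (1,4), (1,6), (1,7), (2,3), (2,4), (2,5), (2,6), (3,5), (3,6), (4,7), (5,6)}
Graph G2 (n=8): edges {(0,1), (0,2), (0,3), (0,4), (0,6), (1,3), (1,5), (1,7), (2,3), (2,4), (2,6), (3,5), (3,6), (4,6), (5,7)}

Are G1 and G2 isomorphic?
Yes, isomorphic

The graphs are isomorphic.
One valid mapping φ: V(G1) → V(G2): 0→4, 1→1, 2→3, 3→6, 4→5, 5→2, 6→0, 7→7

Verify φ preserves adjacency — for each edge of G1, its image is an edge of G2:
  (0,3) → (φ(0),φ(3)) = (4,6) ∈ E(G2) ✓
  (0,5) → (φ(0),φ(5)) = (2,4) ∈ E(G2) ✓
  (0,6) → (φ(0),φ(6)) = (0,4) ∈ E(G2) ✓
  (1,2) → (φ(1),φ(2)) = (1,3) ∈ E(G2) ✓
  (1,4) → (φ(1),φ(4)) = (1,5) ∈ E(G2) ✓
  (1,6) → (φ(1),φ(6)) = (0,1) ∈ E(G2) ✓
  (1,7) → (φ(1),φ(7)) = (1,7) ∈ E(G2) ✓
  (2,3) → (φ(2),φ(3)) = (3,6) ∈ E(G2) ✓
  (2,4) → (φ(2),φ(4)) = (3,5) ∈ E(G2) ✓
  (2,5) → (φ(2),φ(5)) = (2,3) ∈ E(G2) ✓
  (2,6) → (φ(2),φ(6)) = (0,3) ∈ E(G2) ✓
  (3,5) → (φ(3),φ(5)) = (2,6) ∈ E(G2) ✓
  (3,6) → (φ(3),φ(6)) = (0,6) ∈ E(G2) ✓
  (4,7) → (φ(4),φ(7)) = (5,7) ∈ E(G2) ✓
  (5,6) → (φ(5),φ(6)) = (0,2) ∈ E(G2) ✓
All 15 edges of G1 map to edges of G2, and |E(G1)| = |E(G2)| = 15, so φ is a bijection on edges as well as vertices. Hence G1 ≅ G2.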